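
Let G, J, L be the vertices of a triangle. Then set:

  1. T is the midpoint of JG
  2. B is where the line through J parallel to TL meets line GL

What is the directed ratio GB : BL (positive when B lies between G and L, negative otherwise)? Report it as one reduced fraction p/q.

GB:BL = -2

Choose coordinates G = (0, 0), J = (1, 0), L = (0, 1).
1. T is the midpoint of JG ⇒ T = (1/2, 0)
2. B is where the line through J parallel to TL meets line GL ⇒ B = (0, 2)
B = G + t·(L−G) with t = 2, so GB:BL = t:(1−t) = 2:-1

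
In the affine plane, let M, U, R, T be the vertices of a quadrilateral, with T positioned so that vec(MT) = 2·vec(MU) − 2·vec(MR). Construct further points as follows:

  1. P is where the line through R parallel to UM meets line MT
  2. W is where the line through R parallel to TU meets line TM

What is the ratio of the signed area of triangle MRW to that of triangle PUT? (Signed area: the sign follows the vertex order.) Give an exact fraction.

Assign M = (0, 0), U = (1, 0), R = (0, 1), T = (2, -2) — the answer is frame-independent, so this choice is without loss of generality.
1. P is where the line through R parallel to UM meets line MT ⇒ P = (-1, 1)
2. W is where the line through R parallel to TU meets line TM ⇒ W = (1, -1)
2·[MRW] = -1, 2·[PUT] = -3
[MRW]:[PUT] = -1:-3 = 1/3

[MRW]:[PUT] = 1/3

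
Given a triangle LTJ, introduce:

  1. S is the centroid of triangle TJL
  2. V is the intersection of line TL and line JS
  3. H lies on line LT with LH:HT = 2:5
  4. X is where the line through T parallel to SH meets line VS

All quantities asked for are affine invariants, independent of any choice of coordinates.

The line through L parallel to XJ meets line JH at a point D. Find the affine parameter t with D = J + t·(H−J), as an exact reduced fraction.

Assign L = (0, 0), T = (1, 0), J = (0, 1) — the answer is frame-independent, so this choice is without loss of generality.
1. S is the centroid of triangle TJL ⇒ S = (1/3, 1/3)
2. V is the intersection of line TL and line JS ⇒ V = (1/2, 0)
3. H lies on line LT with LH:HT = 2:5 ⇒ H = (2/7, 0)
4. X is where the line through T parallel to SH meets line VS ⇒ X = (8/9, -7/9)
through L parallel to XJ: direction (-8/9, 16/9); meets JH at D = (2/3, -4/3)
D = J + t·(H−J) with t = 7/3

t = 7/3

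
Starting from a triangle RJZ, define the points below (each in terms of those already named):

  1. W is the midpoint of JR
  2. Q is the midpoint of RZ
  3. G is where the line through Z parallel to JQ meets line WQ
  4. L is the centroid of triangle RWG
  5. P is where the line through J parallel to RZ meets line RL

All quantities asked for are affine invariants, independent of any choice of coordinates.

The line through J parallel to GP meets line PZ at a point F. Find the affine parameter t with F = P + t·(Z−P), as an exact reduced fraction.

t = 12/7

Set R = (0, 0), J = (1, 0), Z = (0, 1); any affine frame gives the same invariant.
1. W is the midpoint of JR ⇒ W = (1/2, 0)
2. Q is the midpoint of RZ ⇒ Q = (0, 1/2)
3. G is where the line through Z parallel to JQ meets line WQ ⇒ G = (-1, 3/2)
4. L is the centroid of triangle RWG ⇒ L = (-1/6, 1/2)
5. P is where the line through J parallel to RZ meets line RL ⇒ P = (1, -3)
through J parallel to GP: direction (2, -9/2); meets PZ at F = (-5/7, 27/7)
F = P + t·(Z−P) with t = 12/7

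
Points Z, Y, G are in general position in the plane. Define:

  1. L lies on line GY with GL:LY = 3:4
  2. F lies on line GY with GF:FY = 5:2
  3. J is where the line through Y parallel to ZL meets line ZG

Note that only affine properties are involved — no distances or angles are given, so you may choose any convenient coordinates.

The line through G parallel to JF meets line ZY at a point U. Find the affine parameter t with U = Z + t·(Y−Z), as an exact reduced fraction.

Assign Z = (0, 0), Y = (1, 0), G = (0, 1) — the answer is frame-independent, so this choice is without loss of generality.
1. L lies on line GY with GL:LY = 3:4 ⇒ L = (3/7, 4/7)
2. F lies on line GY with GF:FY = 5:2 ⇒ F = (5/7, 2/7)
3. J is where the line through Y parallel to ZL meets line ZG ⇒ J = (0, -4/3)
through G parallel to JF: direction (5/7, 34/21); meets ZY at U = (-15/34, 0)
U = Z + t·(Y−Z) with t = -15/34

t = -15/34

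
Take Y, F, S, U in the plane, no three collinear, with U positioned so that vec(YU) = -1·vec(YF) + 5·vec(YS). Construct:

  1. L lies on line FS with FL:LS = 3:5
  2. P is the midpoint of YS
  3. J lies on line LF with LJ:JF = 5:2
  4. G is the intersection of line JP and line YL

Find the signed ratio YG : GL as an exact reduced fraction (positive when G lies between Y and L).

YG:GL = 10/3

Set Y = (0, 0), F = (1, 0), S = (0, 1), U = (-1, 5); any affine frame gives the same invariant.
1. L lies on line FS with FL:LS = 3:5 ⇒ L = (5/8, 3/8)
2. P is the midpoint of YS ⇒ P = (0, 1/2)
3. J lies on line LF with LJ:JF = 5:2 ⇒ J = (25/28, 3/28)
4. G is the intersection of line JP and line YL ⇒ G = (25/52, 15/52)
G = Y + t·(L−Y) with t = 10/13, so YG:GL = t:(1−t) = 10/13:3/13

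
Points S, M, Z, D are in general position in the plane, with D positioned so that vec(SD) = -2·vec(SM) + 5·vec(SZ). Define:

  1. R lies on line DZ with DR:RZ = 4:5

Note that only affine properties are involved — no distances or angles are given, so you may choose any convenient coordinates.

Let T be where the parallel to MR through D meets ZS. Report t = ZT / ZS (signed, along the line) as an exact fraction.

Choose coordinates S = (0, 0), M = (1, 0), Z = (0, 1), D = (-2, 5).
1. R lies on line DZ with DR:RZ = 4:5 ⇒ R = (-10/9, 29/9)
through D parallel to MR: direction (-19/9, 29/9); meets ZS at T = (0, 37/19)
T = Z + t·(S−Z) with t = -18/19

t = -18/19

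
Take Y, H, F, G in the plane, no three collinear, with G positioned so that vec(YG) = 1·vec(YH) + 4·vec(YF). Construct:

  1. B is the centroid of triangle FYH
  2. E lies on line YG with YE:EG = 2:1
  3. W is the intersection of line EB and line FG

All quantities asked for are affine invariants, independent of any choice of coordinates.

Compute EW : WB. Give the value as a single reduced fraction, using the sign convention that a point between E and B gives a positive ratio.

EW:WB = -1/5

Choose coordinates Y = (0, 0), H = (1, 0), F = (0, 1), G = (1, 4).
1. B is the centroid of triangle FYH ⇒ B = (1/3, 1/3)
2. E lies on line YG with YE:EG = 2:1 ⇒ E = (2/3, 8/3)
3. W is the intersection of line EB and line FG ⇒ W = (3/4, 13/4)
W = E + t·(B−E) with t = -1/4, so EW:WB = t:(1−t) = -1/4:5/4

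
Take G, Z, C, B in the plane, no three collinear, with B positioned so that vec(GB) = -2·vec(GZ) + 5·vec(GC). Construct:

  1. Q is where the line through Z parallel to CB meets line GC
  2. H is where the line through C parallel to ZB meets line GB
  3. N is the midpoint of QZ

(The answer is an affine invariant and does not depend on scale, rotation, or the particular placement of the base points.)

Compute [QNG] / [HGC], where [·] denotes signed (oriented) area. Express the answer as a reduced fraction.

Assign G = (0, 0), Z = (1, 0), C = (0, 1), B = (-2, 5) — the answer is frame-independent, so this choice is without loss of generality.
1. Q is where the line through Z parallel to CB meets line GC ⇒ Q = (0, 2)
2. H is where the line through C parallel to ZB meets line GB ⇒ H = (-6/5, 3)
3. N is the midpoint of QZ ⇒ N = (1/2, 1)
2·[QNG] = -1, 2·[HGC] = 6/5
[QNG]:[HGC] = -1:6/5 = -5/6

[QNG]:[HGC] = -5/6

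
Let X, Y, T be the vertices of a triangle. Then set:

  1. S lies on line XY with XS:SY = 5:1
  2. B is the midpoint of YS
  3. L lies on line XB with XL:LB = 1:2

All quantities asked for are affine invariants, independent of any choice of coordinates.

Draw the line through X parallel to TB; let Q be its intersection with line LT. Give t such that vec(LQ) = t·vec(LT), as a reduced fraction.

Work in coordinates with X = (0, 0), Y = (1, 0), T = (0, 1).
1. S lies on line XY with XS:SY = 5:1 ⇒ S = (5/6, 0)
2. B is the midpoint of YS ⇒ B = (11/12, 0)
3. L lies on line XB with XL:LB = 1:2 ⇒ L = (11/36, 0)
through X parallel to TB: direction (11/12, -1); meets LT at Q = (11/24, -1/2)
Q = L + t·(T−L) with t = -1/2

t = -1/2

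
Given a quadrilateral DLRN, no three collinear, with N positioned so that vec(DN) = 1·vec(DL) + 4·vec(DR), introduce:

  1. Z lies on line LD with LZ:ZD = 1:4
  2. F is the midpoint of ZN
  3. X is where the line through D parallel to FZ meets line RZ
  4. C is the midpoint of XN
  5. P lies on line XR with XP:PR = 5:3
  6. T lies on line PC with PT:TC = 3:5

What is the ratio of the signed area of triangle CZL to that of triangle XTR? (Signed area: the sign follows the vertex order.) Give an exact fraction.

[CZL]:[XTR] = 224/17

Work in coordinates with D = (0, 0), L = (1, 0), R = (0, 1), N = (1, 4).
1. Z lies on line LD with LZ:ZD = 1:4 ⇒ Z = (4/5, 0)
2. F is the midpoint of ZN ⇒ F = (9/10, 2)
3. X is where the line through D parallel to FZ meets line RZ ⇒ X = (4/85, 16/17)
4. C is the midpoint of XN ⇒ C = (89/170, 42/17)
5. P lies on line XR with XP:PR = 5:3 ⇒ P = (3/170, 133/136)
6. T lies on line PC with PT:TC = 3:5 ⇒ T = (141/680, 1673/1088)
2·[CZL] = 42/85, 2·[XTR] = 3/80
[CZL]:[XTR] = 42/85:3/80 = 224/17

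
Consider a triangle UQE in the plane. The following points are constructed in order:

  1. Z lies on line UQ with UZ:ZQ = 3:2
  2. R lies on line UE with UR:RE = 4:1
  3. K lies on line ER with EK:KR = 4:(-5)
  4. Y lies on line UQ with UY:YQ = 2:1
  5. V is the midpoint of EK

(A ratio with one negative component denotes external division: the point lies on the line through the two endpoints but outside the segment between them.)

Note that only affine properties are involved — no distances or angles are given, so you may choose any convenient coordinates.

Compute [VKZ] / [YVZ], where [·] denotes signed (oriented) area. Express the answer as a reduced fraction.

Work in coordinates with U = (0, 0), Q = (1, 0), E = (0, 1).
1. Z lies on line UQ with UZ:ZQ = 3:2 ⇒ Z = (3/5, 0)
2. R lies on line UE with UR:RE = 4:1 ⇒ R = (0, 4/5)
3. K lies on line ER with EK:KR = 4:(-5) ⇒ K = (0, 9/5)
4. Y lies on line UQ with UY:YQ = 2:1 ⇒ Y = (2/3, 0)
5. V is the midpoint of EK ⇒ V = (0, 7/5)
2·[VKZ] = -6/25, 2·[YVZ] = 7/75
[VKZ]:[YVZ] = -6/25:7/75 = -18/7

[VKZ]:[YVZ] = -18/7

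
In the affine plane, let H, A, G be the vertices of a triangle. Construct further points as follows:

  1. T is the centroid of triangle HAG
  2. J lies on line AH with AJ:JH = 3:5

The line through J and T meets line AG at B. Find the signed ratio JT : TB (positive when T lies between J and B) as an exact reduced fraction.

Set H = (0, 0), A = (1, 0), G = (0, 1); any affine frame gives the same invariant.
1. T is the centroid of triangle HAG ⇒ T = (1/3, 1/3)
2. J lies on line AH with AJ:JH = 3:5 ⇒ J = (5/8, 0)
line JT meets AG at B = (-2, 3)
T = J + t·(B−J) with t = 1/9, so JT:TB = 1/9:8/9

JT:TB = 1/8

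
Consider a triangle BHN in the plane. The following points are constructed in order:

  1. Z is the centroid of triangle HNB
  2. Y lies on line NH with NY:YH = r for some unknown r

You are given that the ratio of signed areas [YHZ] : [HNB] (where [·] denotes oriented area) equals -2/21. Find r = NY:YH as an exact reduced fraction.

r = 5/2

Work in coordinates with B = (0, 0), H = (1, 0), N = (0, 1).
1. Z is the centroid of triangle HNB ⇒ Z = (1/3, 1/3)
2. With NY:YH = r, write λ = r/(r+1) so Y = N + λ·(H−N); Y is affine-linear in λ
Every point depending on Y is an affine combination of Y and λ-independent points, so each such coordinate is linear in λ; the λ² term in each signed area is a multiple of (H−N)×(H−N) = 0, so 2·[YHZ] and 2·[HNB] are each linear in λ. Evaluating at λ=0 and λ=1:
  2·[YHZ] = 1/3·λ − 1/3,   2·[HNB] = 1
So [YHZ]:[HNB] = (1/3·λ − 1/3) / (1). Setting this equal to -2/21:
  1/3·λ − 1/3 = -2/21·(1)  ⇒  λ = 5/7
Then r = λ/(1−λ) = (5/7)/(2/7) = 5/2. Check: with r = 5/2, Y = (5/7, 2/7) and [YHZ]:[HNB] = -2/21 as required.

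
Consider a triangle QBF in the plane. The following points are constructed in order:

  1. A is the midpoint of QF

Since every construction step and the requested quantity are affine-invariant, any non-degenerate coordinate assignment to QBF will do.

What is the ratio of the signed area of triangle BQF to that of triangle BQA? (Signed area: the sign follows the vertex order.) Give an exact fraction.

Choose coordinates Q = (0, 0), B = (1, 0), F = (0, 1).
1. A is the midpoint of QF ⇒ A = (0, 1/2)
2·[BQF] = -1, 2·[BQA] = -1/2
[BQF]:[BQA] = -1:-1/2 = 2

[BQF]:[BQA] = 2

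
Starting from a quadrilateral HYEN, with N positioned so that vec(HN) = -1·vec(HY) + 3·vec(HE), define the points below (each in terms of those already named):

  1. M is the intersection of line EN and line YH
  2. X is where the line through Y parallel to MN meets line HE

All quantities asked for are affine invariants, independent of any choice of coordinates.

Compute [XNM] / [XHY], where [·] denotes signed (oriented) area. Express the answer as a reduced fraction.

[XNM]:[XHY] = 3/4

Set H = (0, 0), Y = (1, 0), E = (0, 1), N = (-1, 3); any affine frame gives the same invariant.
1. M is the intersection of line EN and line YH ⇒ M = (1/2, 0)
2. X is where the line through Y parallel to MN meets line HE ⇒ X = (0, 2)
2·[XNM] = 3/2, 2·[XHY] = 2
[XNM]:[XHY] = 3/2:2 = 3/4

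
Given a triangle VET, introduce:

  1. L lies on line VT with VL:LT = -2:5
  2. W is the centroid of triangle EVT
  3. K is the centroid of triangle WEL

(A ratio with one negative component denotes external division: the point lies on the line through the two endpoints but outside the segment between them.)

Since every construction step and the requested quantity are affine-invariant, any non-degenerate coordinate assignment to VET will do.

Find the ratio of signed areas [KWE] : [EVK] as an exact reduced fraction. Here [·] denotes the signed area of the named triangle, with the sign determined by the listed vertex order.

Choose coordinates V = (0, 0), E = (1, 0), T = (0, 1).
1. L lies on line VT with VL:LT = -2:5 ⇒ L = (0, -2/3)
2. W is the centroid of triangle EVT ⇒ W = (1/3, 1/3)
3. K is the centroid of triangle WEL ⇒ K = (4/9, -1/9)
2·[KWE] = -7/27, 2·[EVK] = 1/9
[KWE]:[EVK] = -7/27:1/9 = -7/3

[KWE]:[EVK] = -7/3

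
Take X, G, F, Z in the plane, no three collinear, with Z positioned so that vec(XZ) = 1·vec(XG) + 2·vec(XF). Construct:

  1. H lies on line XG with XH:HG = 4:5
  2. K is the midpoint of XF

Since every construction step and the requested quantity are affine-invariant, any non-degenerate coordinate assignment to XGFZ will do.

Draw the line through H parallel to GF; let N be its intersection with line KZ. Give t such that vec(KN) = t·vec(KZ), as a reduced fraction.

t = -1/45

Work in coordinates with X = (0, 0), G = (1, 0), F = (0, 1), Z = (1, 2).
1. H lies on line XG with XH:HG = 4:5 ⇒ H = (4/9, 0)
2. K is the midpoint of XF ⇒ K = (0, 1/2)
through H parallel to GF: direction (-1, 1); meets KZ at N = (-1/45, 7/15)
N = K + t·(Z−K) with t = -1/45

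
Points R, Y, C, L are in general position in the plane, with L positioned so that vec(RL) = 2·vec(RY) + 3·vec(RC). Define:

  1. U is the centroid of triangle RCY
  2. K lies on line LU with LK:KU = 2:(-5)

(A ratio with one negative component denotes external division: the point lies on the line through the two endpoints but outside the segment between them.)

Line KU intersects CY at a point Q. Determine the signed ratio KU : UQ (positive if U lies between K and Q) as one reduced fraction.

KU:UQ = -65/3

Set R = (0, 0), Y = (1, 0), C = (0, 1), L = (2, 3); any affine frame gives the same invariant.
1. U is the centroid of triangle RCY ⇒ U = (1/3, 1/3)
2. K lies on line LU with LK:KU = 2:(-5) ⇒ K = (28/9, 43/9)
line KU meets CY at Q = (6/13, 7/13)
U = K + t·(Q−K) with t = 65/62, so KU:UQ = 65/62:-3/62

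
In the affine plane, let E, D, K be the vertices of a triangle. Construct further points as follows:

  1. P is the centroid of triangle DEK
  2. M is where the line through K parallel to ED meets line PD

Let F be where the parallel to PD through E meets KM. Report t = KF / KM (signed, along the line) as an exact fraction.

Work in coordinates with E = (0, 0), D = (1, 0), K = (0, 1).
1. P is the centroid of triangle DEK ⇒ P = (1/3, 1/3)
2. M is where the line through K parallel to ED meets line PD ⇒ M = (-1, 1)
through E parallel to PD: direction (2/3, -1/3); meets KM at F = (-2, 1)
F = K + t·(M−K) with t = 2

t = 2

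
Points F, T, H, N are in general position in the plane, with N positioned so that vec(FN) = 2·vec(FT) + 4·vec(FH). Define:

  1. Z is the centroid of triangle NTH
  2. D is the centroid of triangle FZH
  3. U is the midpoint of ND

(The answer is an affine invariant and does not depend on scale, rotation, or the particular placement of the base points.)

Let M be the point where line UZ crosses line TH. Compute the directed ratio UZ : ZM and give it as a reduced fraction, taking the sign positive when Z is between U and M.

Assign F = (0, 0), T = (1, 0), H = (0, 1), N = (2, 4) — the answer is frame-independent, so this choice is without loss of generality.
1. Z is the centroid of triangle NTH ⇒ Z = (1, 5/3)
2. D is the centroid of triangle FZH ⇒ D = (1/3, 8/9)
3. U is the midpoint of ND ⇒ U = (7/6, 22/9)
line UZ meets TH at M = (12/17, 5/17)
Z = U + t·(M−U) with t = 17/47, so UZ:ZM = 17/47:30/47

UZ:ZM = 17/30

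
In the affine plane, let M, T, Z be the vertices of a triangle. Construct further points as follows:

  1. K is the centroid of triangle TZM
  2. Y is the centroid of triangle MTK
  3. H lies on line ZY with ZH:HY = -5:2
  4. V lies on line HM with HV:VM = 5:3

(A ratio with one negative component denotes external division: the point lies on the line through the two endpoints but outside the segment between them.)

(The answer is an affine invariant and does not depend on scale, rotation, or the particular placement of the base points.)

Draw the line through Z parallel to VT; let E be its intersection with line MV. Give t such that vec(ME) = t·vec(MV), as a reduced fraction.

t = -4

Work in coordinates with M = (0, 0), T = (1, 0), Z = (0, 1).
1. K is the centroid of triangle TZM ⇒ K = (1/3, 1/3)
2. Y is the centroid of triangle MTK ⇒ Y = (4/9, 1/9)
3. H lies on line ZY with ZH:HY = -5:2 ⇒ H = (20/27, -13/27)
4. V lies on line HM with HV:VM = 5:3 ⇒ V = (5/18, -13/72)
through Z parallel to VT: direction (13/18, 13/72); meets MV at E = (-10/9, 13/18)
E = M + t·(V−M) with t = -4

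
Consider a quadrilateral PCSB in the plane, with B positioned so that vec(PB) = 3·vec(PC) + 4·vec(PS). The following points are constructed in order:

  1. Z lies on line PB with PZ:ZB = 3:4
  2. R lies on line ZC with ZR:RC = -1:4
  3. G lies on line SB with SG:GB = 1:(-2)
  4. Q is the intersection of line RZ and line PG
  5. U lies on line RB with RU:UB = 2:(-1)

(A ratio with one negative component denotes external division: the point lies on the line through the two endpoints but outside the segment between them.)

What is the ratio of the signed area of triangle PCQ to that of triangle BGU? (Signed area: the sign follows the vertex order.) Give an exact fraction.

[PCQ]:[BGU] = -21/16

Choose coordinates P = (0, 0), C = (1, 0), S = (0, 1), B = (3, 4).
1. Z lies on line PB with PZ:ZB = 3:4 ⇒ Z = (9/7, 12/7)
2. R lies on line ZC with ZR:RC = -1:4 ⇒ R = (29/21, 16/7)
3. G lies on line SB with SG:GB = 1:(-2) ⇒ G = (-3, -2)
4. Q is the intersection of line RZ and line PG ⇒ Q = (9/8, 3/4)
5. U lies on line RB with RU:UB = 2:(-1) ⇒ U = (97/21, 40/7)
2·[PCQ] = 3/4, 2·[BGU] = -4/7
[PCQ]:[BGU] = 3/4:-4/7 = -21/16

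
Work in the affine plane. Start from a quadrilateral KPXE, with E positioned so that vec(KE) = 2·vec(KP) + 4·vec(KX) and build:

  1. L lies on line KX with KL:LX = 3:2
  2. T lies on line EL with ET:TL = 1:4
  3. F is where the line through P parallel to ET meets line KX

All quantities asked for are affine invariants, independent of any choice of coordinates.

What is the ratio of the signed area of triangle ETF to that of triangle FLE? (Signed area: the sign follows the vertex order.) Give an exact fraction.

Assign K = (0, 0), P = (1, 0), X = (0, 1), E = (2, 4) — the answer is frame-independent, so this choice is without loss of generality.
1. L lies on line KX with KL:LX = 3:2 ⇒ L = (0, 3/5)
2. T lies on line EL with ET:TL = 1:4 ⇒ T = (8/5, 83/25)
3. F is where the line through P parallel to ET meets line KX ⇒ F = (0, -17/10)
2·[ETF] = 23/25, 2·[FLE] = -23/5
[ETF]:[FLE] = 23/25:-23/5 = -1/5

[ETF]:[FLE] = -1/5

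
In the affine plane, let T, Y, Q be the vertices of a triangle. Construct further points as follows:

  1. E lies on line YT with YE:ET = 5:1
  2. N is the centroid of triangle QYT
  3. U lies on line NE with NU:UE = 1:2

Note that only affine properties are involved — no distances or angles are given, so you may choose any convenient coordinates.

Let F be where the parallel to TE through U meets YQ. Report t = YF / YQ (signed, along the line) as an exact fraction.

Set T = (0, 0), Y = (1, 0), Q = (0, 1); any affine frame gives the same invariant.
1. E lies on line YT with YE:ET = 5:1 ⇒ E = (1/6, 0)
2. N is the centroid of triangle QYT ⇒ N = (1/3, 1/3)
3. U lies on line NE with NU:UE = 1:2 ⇒ U = (5/18, 2/9)
through U parallel to TE: direction (1/6, 0); meets YQ at F = (7/9, 2/9)
F = Y + t·(Q−Y) with t = 2/9

t = 2/9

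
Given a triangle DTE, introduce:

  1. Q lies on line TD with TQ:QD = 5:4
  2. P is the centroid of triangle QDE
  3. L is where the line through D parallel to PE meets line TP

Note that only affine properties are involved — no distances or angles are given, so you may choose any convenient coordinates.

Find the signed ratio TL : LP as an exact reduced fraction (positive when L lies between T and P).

Work in coordinates with D = (0, 0), T = (1, 0), E = (0, 1).
1. Q lies on line TD with TQ:QD = 5:4 ⇒ Q = (4/9, 0)
2. P is the centroid of triangle QDE ⇒ P = (4/27, 1/3)
3. L is where the line through D parallel to PE meets line TP ⇒ L = (-2/21, 3/7)
L = T + t·(P−T) with t = 9/7, so TL:LP = t:(1−t) = 9/7:-2/7

TL:LP = -9/2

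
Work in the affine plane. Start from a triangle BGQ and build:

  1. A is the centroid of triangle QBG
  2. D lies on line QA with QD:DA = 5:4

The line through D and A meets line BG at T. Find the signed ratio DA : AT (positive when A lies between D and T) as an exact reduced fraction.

DA:AT = 8/9

Assign B = (0, 0), G = (1, 0), Q = (0, 1) — the answer is frame-independent, so this choice is without loss of generality.
1. A is the centroid of triangle QBG ⇒ A = (1/3, 1/3)
2. D lies on line QA with QD:DA = 5:4 ⇒ D = (5/27, 17/27)
line DA meets BG at T = (1/2, 0)
A = D + t·(T−D) with t = 8/17, so DA:AT = 8/17:9/17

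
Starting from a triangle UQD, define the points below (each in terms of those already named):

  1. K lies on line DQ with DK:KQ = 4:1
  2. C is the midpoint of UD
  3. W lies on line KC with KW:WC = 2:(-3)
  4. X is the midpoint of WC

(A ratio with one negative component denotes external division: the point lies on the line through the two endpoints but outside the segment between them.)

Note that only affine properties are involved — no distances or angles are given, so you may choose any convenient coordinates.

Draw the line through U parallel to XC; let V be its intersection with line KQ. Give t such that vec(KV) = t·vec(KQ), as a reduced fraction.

Work in coordinates with U = (0, 0), Q = (1, 0), D = (0, 1).
1. K lies on line DQ with DK:KQ = 4:1 ⇒ K = (4/5, 1/5)
2. C is the midpoint of UD ⇒ C = (0, 1/2)
3. W lies on line KC with KW:WC = 2:(-3) ⇒ W = (12/5, -2/5)
4. X is the midpoint of WC ⇒ X = (6/5, 1/20)
through U parallel to XC: direction (-6/5, 9/20); meets KQ at V = (8/5, -3/5)
V = K + t·(Q−K) with t = 4

t = 4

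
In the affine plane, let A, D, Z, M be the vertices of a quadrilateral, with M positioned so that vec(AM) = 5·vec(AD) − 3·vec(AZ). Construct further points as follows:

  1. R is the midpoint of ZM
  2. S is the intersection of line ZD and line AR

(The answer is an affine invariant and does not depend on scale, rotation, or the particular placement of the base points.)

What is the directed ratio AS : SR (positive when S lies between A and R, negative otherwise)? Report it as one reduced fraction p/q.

Work in coordinates with A = (0, 0), D = (1, 0), Z = (0, 1), M = (5, -3).
1. R is the midpoint of ZM ⇒ R = (5/2, -1)
2. S is the intersection of line ZD and line AR ⇒ S = (5/3, -2/3)
S = A + t·(R−A) with t = 2/3, so AS:SR = t:(1−t) = 2/3:1/3

AS:SR = 2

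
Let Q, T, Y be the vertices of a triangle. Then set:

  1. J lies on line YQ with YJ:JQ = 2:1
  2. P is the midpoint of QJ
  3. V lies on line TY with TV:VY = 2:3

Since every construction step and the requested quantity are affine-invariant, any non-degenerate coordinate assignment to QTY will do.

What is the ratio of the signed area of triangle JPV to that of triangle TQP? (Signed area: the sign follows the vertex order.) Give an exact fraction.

Work in coordinates with Q = (0, 0), T = (1, 0), Y = (0, 1).
1. J lies on line YQ with YJ:JQ = 2:1 ⇒ J = (0, 1/3)
2. P is the midpoint of QJ ⇒ P = (0, 1/6)
3. V lies on line TY with TV:VY = 2:3 ⇒ V = (3/5, 2/5)
2·[JPV] = 1/10, 2·[TQP] = -1/6
[JPV]:[TQP] = 1/10:-1/6 = -3/5

[JPV]:[TQP] = -3/5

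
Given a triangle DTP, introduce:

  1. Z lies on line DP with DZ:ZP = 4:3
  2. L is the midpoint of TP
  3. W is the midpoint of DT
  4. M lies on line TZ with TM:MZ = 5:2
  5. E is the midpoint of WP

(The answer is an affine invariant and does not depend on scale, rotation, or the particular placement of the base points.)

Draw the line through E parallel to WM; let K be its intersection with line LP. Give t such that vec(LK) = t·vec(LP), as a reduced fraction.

Choose coordinates D = (0, 0), T = (1, 0), P = (0, 1).
1. Z lies on line DP with DZ:ZP = 4:3 ⇒ Z = (0, 4/7)
2. L is the midpoint of TP ⇒ L = (1/2, 1/2)
3. W is the midpoint of DT ⇒ W = (1/2, 0)
4. M lies on line TZ with TM:MZ = 5:2 ⇒ M = (2/7, 20/49)
5. E is the midpoint of WP ⇒ E = (1/4, 1/2)
through E parallel to WM: direction (-3/14, 20/49); meets LP at K = (-1/38, 39/38)
K = L + t·(P−L) with t = 20/19

t = 20/19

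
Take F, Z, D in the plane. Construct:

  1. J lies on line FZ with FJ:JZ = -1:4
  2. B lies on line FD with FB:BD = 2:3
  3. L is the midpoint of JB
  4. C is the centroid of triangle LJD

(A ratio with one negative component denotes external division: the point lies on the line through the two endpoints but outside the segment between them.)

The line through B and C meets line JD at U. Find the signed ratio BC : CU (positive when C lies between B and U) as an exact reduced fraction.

Choose coordinates F = (0, 0), Z = (1, 0), D = (0, 1).
1. J lies on line FZ with FJ:JZ = -1:4 ⇒ J = (-1/3, 0)
2. B lies on line FD with FB:BD = 2:3 ⇒ B = (0, 2/5)
3. L is the midpoint of JB ⇒ L = (-1/6, 1/5)
4. C is the centroid of triangle LJD ⇒ C = (-1/6, 2/5)
line BC meets JD at U = (-1/5, 2/5)
C = B + t·(U−B) with t = 5/6, so BC:CU = 5/6:1/6

BC:CU = 5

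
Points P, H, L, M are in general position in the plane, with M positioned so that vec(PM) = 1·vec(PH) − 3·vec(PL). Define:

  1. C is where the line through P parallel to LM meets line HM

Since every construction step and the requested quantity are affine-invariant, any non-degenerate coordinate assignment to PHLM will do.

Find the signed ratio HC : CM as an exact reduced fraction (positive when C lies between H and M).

HC:CM = -4

Assign P = (0, 0), H = (1, 0), L = (0, 1), M = (1, -3) — the answer is frame-independent, so this choice is without loss of generality.
1. C is where the line through P parallel to LM meets line HM ⇒ C = (1, -4)
C = H + t·(M−H) with t = 4/3, so HC:CM = t:(1−t) = 4/3:-1/3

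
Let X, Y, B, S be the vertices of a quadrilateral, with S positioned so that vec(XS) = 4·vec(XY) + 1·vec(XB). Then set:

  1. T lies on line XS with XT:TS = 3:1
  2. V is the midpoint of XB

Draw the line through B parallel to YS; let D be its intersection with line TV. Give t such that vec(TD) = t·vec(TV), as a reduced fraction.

t = 5/3

Assign X = (0, 0), Y = (1, 0), B = (0, 1), S = (4, 1) — the answer is frame-independent, so this choice is without loss of generality.
1. T lies on line XS with XT:TS = 3:1 ⇒ T = (3, 3/4)
2. V is the midpoint of XB ⇒ V = (0, 1/2)
through B parallel to YS: direction (3, 1); meets TV at D = (-2, 1/3)
D = T + t·(V−T) with t = 5/3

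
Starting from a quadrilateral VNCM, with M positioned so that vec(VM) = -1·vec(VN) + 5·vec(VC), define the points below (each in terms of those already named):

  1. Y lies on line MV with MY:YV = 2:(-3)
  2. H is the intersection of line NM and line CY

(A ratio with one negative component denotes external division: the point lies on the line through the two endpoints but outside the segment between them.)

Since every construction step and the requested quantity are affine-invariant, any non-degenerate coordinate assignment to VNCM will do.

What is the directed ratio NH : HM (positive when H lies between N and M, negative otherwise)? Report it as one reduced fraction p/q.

Work in coordinates with V = (0, 0), N = (1, 0), C = (0, 1), M = (-1, 5).
1. Y lies on line MV with MY:YV = 2:(-3) ⇒ Y = (-3, 15)
2. H is the intersection of line NM and line CY ⇒ H = (-9/13, 55/13)
H = N + t·(M−N) with t = 11/13, so NH:HM = t:(1−t) = 11/13:2/13

NH:HM = 11/2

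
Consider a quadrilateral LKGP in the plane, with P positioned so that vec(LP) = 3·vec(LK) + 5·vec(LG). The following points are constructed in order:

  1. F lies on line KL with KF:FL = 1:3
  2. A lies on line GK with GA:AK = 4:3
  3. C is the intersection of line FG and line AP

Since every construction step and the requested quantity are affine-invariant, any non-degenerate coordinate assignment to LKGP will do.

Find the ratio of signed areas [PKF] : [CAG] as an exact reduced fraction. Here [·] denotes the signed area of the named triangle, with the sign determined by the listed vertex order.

Assign L = (0, 0), K = (1, 0), G = (0, 1), P = (3, 5) — the answer is frame-independent, so this choice is without loss of generality.
1. F lies on line KL with KF:FL = 1:3 ⇒ F = (3/4, 0)
2. A lies on line GK with GA:AK = 4:3 ⇒ A = (4/7, 3/7)
3. C is the intersection of line FG and line AP ⇒ C = (21/41, 13/41)
2·[PKF] = -5/4, 2·[CAG] = 4/41
[PKF]:[CAG] = -5/4:4/41 = -205/16

[PKF]:[CAG] = -205/16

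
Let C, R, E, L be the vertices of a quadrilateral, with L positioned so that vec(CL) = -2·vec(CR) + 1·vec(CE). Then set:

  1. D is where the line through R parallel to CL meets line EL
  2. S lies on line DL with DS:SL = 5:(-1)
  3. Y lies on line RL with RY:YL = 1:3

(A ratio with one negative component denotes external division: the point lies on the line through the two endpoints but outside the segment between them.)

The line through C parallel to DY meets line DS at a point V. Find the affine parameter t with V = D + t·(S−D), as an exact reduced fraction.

Work in coordinates with C = (0, 0), R = (1, 0), E = (0, 1), L = (-2, 1).
1. D is where the line through R parallel to CL meets line EL ⇒ D = (-1, 1)
2. S lies on line DL with DS:SL = 5:(-1) ⇒ S = (-9/4, 1)
3. Y lies on line RL with RY:YL = 1:3 ⇒ Y = (1/4, 1/4)
through C parallel to DY: direction (5/4, -3/4); meets DS at V = (-5/3, 1)
V = D + t·(S−D) with t = 8/15

t = 8/15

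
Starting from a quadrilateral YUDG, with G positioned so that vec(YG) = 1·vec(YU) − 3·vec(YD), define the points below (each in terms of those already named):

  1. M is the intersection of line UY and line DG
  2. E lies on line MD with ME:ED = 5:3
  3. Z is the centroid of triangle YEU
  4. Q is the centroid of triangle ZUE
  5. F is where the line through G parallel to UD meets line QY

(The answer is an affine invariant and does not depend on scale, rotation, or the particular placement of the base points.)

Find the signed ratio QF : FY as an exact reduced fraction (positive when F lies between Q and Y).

QF:FY = -199/144

Choose coordinates Y = (0, 0), U = (1, 0), D = (0, 1), G = (1, -3).
1. M is the intersection of line UY and line DG ⇒ M = (1/4, 0)
2. E lies on line MD with ME:ED = 5:3 ⇒ E = (3/32, 5/8)
3. Z is the centroid of triangle YEU ⇒ Z = (35/96, 5/24)
4. Q is the centroid of triangle ZUE ⇒ Q = (35/72, 5/18)
5. F is where the line through G parallel to UD meets line QY ⇒ F = (-14/11, -8/11)
F = Q + t·(Y−Q) with t = 199/55, so QF:FY = t:(1−t) = 199/55:-144/55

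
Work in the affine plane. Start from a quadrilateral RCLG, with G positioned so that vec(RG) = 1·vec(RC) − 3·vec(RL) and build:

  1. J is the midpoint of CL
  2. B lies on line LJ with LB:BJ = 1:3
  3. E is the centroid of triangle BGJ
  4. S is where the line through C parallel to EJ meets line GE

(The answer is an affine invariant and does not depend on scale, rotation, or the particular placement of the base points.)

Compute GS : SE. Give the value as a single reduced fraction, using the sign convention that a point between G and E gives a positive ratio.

Choose coordinates R = (0, 0), C = (1, 0), L = (0, 1), G = (1, -3).
1. J is the midpoint of CL ⇒ J = (1/2, 1/2)
2. B lies on line LJ with LB:BJ = 1:3 ⇒ B = (1/8, 7/8)
3. E is the centroid of triangle BGJ ⇒ E = (13/24, -13/24)
4. S is where the line through C parallel to EJ meets line GE ⇒ S = (83/72, -275/72)
S = G + t·(E−G) with t = -1/3, so GS:SE = t:(1−t) = -1/3:4/3

GS:SE = -1/4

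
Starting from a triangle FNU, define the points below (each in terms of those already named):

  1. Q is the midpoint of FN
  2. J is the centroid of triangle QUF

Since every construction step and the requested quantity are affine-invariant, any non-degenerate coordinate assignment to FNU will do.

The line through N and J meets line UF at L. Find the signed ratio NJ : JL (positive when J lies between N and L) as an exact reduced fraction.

Set F = (0, 0), N = (1, 0), U = (0, 1); any affine frame gives the same invariant.
1. Q is the midpoint of FN ⇒ Q = (1/2, 0)
2. J is the centroid of triangle QUF ⇒ J = (1/6, 1/3)
line NJ meets UF at L = (0, 2/5)
J = N + t·(L−N) with t = 5/6, so NJ:JL = 5/6:1/6

NJ:JL = 5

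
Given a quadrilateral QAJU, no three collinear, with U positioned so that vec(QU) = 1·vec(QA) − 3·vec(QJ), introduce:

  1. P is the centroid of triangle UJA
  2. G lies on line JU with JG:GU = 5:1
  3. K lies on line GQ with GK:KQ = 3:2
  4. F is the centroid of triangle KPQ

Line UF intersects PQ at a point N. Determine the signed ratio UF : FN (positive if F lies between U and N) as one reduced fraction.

Set Q = (0, 0), A = (1, 0), J = (0, 1), U = (1, -3); any affine frame gives the same invariant.
1. P is the centroid of triangle UJA ⇒ P = (2/3, -2/3)
2. G lies on line JU with JG:GU = 5:1 ⇒ G = (5/6, -7/3)
3. K lies on line GQ with GK:KQ = 3:2 ⇒ K = (1/3, -14/15)
4. F is the centroid of triangle KPQ ⇒ F = (1/3, -8/15)
line UF meets PQ at N = (7/27, -7/27)
F = U + t·(N−U) with t = 9/10, so UF:FN = 9/10:1/10

UF:FN = 9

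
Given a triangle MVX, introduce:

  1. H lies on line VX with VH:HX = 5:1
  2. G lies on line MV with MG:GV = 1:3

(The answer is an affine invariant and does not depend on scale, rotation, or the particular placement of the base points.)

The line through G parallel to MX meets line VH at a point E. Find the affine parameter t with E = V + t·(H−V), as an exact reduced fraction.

Work in coordinates with M = (0, 0), V = (1, 0), X = (0, 1).
1. H lies on line VX with VH:HX = 5:1 ⇒ H = (1/6, 5/6)
2. G lies on line MV with MG:GV = 1:3 ⇒ G = (1/4, 0)
through G parallel to MX: direction (0, 1); meets VH at E = (1/4, 3/4)
E = V + t·(H−V) with t = 9/10

t = 9/10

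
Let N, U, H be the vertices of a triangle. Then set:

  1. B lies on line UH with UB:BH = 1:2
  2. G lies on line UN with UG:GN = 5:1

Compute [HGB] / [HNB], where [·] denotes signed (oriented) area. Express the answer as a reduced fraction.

[HGB]:[HNB] = 5/6

Set N = (0, 0), U = (1, 0), H = (0, 1); any affine frame gives the same invariant.
1. B lies on line UH with UB:BH = 1:2 ⇒ B = (2/3, 1/3)
2. G lies on line UN with UG:GN = 5:1 ⇒ G = (1/6, 0)
2·[HGB] = 5/9, 2·[HNB] = 2/3
[HGB]:[HNB] = 5/9:2/3 = 5/6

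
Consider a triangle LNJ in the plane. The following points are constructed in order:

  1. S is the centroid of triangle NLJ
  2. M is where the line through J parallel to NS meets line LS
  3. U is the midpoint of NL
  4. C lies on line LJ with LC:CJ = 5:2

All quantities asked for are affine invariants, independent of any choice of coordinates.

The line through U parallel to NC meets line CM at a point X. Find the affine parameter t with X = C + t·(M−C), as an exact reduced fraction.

t = -5/6

Assign L = (0, 0), N = (1, 0), J = (0, 1) — the answer is frame-independent, so this choice is without loss of generality.
1. S is the centroid of triangle NLJ ⇒ S = (1/3, 1/3)
2. M is where the line through J parallel to NS meets line LS ⇒ M = (2/3, 2/3)
3. U is the midpoint of NL ⇒ U = (1/2, 0)
4. C lies on line LJ with LC:CJ = 5:2 ⇒ C = (0, 5/7)
through U parallel to NC: direction (-1, 5/7); meets CM at X = (-5/9, 95/126)
X = C + t·(M−C) with t = -5/6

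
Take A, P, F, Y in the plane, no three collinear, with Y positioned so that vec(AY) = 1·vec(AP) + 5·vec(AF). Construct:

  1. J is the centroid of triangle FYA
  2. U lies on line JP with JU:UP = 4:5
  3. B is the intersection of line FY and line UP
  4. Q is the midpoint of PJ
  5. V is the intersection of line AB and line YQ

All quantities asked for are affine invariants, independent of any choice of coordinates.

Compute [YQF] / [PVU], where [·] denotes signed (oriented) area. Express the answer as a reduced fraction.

[YQF]:[PVU] = -27/50

Work in coordinates with A = (0, 0), P = (1, 0), F = (0, 1), Y = (1, 5).
1. J is the centroid of triangle FYA ⇒ J = (1/3, 2)
2. U lies on line JP with JU:UP = 4:5 ⇒ U = (17/27, 10/9)
3. B is the intersection of line FY and line UP ⇒ B = (2/7, 15/7)
4. Q is the midpoint of PJ ⇒ Q = (2/3, 1)
5. V is the intersection of line AB and line YQ ⇒ V = (14/9, 35/3)
2·[YQF] = -8/3, 2·[PVU] = 400/81
[YQF]:[PVU] = -8/3:400/81 = -27/50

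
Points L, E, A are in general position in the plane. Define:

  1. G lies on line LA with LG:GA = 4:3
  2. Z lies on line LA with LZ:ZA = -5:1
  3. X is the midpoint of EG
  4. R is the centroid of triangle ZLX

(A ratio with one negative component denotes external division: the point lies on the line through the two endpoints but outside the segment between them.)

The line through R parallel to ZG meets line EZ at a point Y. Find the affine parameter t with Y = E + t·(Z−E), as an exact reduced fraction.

t = 5/6

Work in coordinates with L = (0, 0), E = (1, 0), A = (0, 1).
1. G lies on line LA with LG:GA = 4:3 ⇒ G = (0, 4/7)
2. Z lies on line LA with LZ:ZA = -5:1 ⇒ Z = (0, 5/4)
3. X is the midpoint of EG ⇒ X = (1/2, 2/7)
4. R is the centroid of triangle ZLX ⇒ R = (1/6, 43/84)
through R parallel to ZG: direction (0, -19/28); meets EZ at Y = (1/6, 25/24)
Y = E + t·(Z−E) with t = 5/6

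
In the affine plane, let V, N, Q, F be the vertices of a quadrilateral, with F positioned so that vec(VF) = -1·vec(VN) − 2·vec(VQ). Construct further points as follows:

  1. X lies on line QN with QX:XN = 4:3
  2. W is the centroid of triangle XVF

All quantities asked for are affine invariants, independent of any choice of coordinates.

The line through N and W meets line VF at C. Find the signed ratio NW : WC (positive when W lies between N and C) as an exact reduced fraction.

Choose coordinates V = (0, 0), N = (1, 0), Q = (0, 1), F = (-1, -2).
1. X lies on line QN with QX:XN = 4:3 ⇒ X = (4/7, 3/7)
2. W is the centroid of triangle XVF ⇒ W = (-1/7, -11/21)
line NW meets VF at C = (-11/37, -22/37)
W = N + t·(C−N) with t = 37/42, so NW:WC = 37/42:5/42

NW:WC = 37/5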